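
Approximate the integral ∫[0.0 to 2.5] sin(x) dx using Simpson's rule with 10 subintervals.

f(x) = sin(x)
a = 0.0, b = 2.5, n = 10
h = (b - a)/n = 0.250000

Simpson's rule: (h/3)[f(x₀) + 4f(x₁) + 2f(x₂) + ... + f(xₙ)]

x_0 = 0.0000, f(x_0) = 0.000000, coefficient = 1
x_1 = 0.2500, f(x_1) = 0.247404, coefficient = 4
x_2 = 0.5000, f(x_2) = 0.479426, coefficient = 2
x_3 = 0.7500, f(x_3) = 0.681639, coefficient = 4
x_4 = 1.0000, f(x_4) = 0.841471, coefficient = 2
x_5 = 1.2500, f(x_5) = 0.948985, coefficient = 4
x_6 = 1.5000, f(x_6) = 0.997495, coefficient = 2
x_7 = 1.7500, f(x_7) = 0.983986, coefficient = 4
x_8 = 2.0000, f(x_8) = 0.909297, coefficient = 2
x_9 = 2.2500, f(x_9) = 0.778073, coefficient = 4
x_10 = 2.5000, f(x_10) = 0.598472, coefficient = 1

I ≈ (0.250000/3) × 21.614196 = 1.801183
Exact value: 1.801144
Error: 0.000039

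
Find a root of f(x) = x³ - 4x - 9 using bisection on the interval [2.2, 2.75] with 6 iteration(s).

f(x) = x³ - 4x - 9
Initial interval: [2.2, 2.75]

Iteration 1:
  c_1 = (2.200000 + 2.750000)/2 = 2.475000
  f(c_1) = f(2.475000) = -3.739078
  f(a) × f(c) ≥ 0, new interval: [2.475000, 2.750000]
Iteration 2:
  c_2 = (2.475000 + 2.750000)/2 = 2.612500
  f(c_2) = f(2.612500) = -1.619279
  f(a) × f(c) ≥ 0, new interval: [2.612500, 2.750000]
Iteration 3:
  c_3 = (2.612500 + 2.750000)/2 = 2.681250
  f(c_3) = f(2.681250) = -0.449221
  f(a) × f(c) ≥ 0, new interval: [2.681250, 2.750000]
Iteration 4:
  c_4 = (2.681250 + 2.750000)/2 = 2.715625
  f(c_4) = f(2.715625) = 0.164200
  f(a) × f(c) < 0, new interval: [2.681250, 2.715625]
Iteration 5:
  c_5 = (2.681250 + 2.715625)/2 = 2.698437
  f(c_5) = f(2.698437) = -0.144902
  f(a) × f(c) ≥ 0, new interval: [2.698437, 2.715625]
Iteration 6:
  c_6 = (2.698437 + 2.715625)/2 = 2.707031
  f(c_6) = f(2.707031) = 0.009049
  f(a) × f(c) < 0, new interval: [2.698437, 2.707031]

After 6 iteration(s), the approximation is c_6 = 2.707031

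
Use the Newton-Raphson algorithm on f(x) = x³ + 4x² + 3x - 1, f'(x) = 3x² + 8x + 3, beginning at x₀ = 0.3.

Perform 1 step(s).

f(x) = x³ + 4x² + 3x - 1
f'(x) = 3x² + 8x + 3
x₀ = 0.3

Newton-Raphson formula: x_{n+1} = x_n - f(x_n)/f'(x_n)

Iteration 1:
  f(0.300000) = 0.287000
  f'(0.300000) = 5.670000
  x_1 = 0.300000 - 0.287000/5.670000 = 0.249383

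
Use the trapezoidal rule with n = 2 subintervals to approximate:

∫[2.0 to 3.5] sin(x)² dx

f(x) = sin(x)²
a = 2.0, b = 3.5, n = 2
h = (b - a)/n = 0.750000

Trapezoidal rule: (h/2)[f(x₀) + 2f(x₁) + 2f(x₂) + ... + f(xₙ)]

x_0 = 2.0000, f(x_0) = 0.826822, coefficient = 1
x_1 = 2.7500, f(x_1) = 0.145665, coefficient = 2
x_2 = 3.5000, f(x_2) = 0.123049, coefficient = 1

I ≈ (0.750000/2) × 1.241201 = 0.465450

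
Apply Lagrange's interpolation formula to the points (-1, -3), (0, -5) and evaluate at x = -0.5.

Lagrange interpolation formula:
P(x) = Σ yᵢ × Lᵢ(x)
where Lᵢ(x) = Π_{j≠i} (x - xⱼ)/(xᵢ - xⱼ)

L_0(-0.5) = (-0.5 - 0)/(-1 - 0) = 0.500000
L_1(-0.5) = (-0.5 - (-1))/(0 - (-1)) = 0.500000

P(-0.5) = (-3)×L_0(-0.5) + (-5)×L_1(-0.5)
P(-0.5) = -4.000000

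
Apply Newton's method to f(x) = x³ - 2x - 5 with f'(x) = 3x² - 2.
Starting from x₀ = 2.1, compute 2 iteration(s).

f(x) = x³ - 2x - 5
f'(x) = 3x² - 2
x₀ = 2.1

Newton-Raphson formula: x_{n+1} = x_n - f(x_n)/f'(x_n)

Iteration 1:
  f(2.100000) = 0.061000
  f'(2.100000) = 11.230000
  x_1 = 2.100000 - 0.061000/11.230000 = 2.094568
Iteration 2:
  f(2.094568) = 0.000186
  f'(2.094568) = 11.161647
  x_2 = 2.094568 - 0.000186/11.161647 = 2.094551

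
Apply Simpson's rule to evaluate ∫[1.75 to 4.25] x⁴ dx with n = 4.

f(x) = x⁴
a = 1.75, b = 4.25, n = 4
h = (b - a)/n = 0.625000

Simpson's rule: (h/3)[f(x₀) + 4f(x₁) + 2f(x₂) + ... + f(xₙ)]

x_0 = 1.7500, f(x_0) = 9.378906, coefficient = 1
x_1 = 2.3750, f(x_1) = 31.816650, coefficient = 4
x_2 = 3.0000, f(x_2) = 81.000000, coefficient = 2
x_3 = 3.6250, f(x_3) = 172.676025, coefficient = 4
x_4 = 4.2500, f(x_4) = 326.253906, coefficient = 1

I ≈ (0.625000/3) × 1315.603516 = 274.084066
Exact value: 274.033203
Error: 0.050863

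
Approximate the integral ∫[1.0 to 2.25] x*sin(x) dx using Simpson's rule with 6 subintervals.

f(x) = x*sin(x)
a = 1.0, b = 2.25, n = 6
h = (b - a)/n = 0.208333

Simpson's rule: (h/3)[f(x₀) + 4f(x₁) + 2f(x₂) + ... + f(xₙ)]

x_0 = 1.0000, f(x_0) = 0.841471, coefficient = 1
x_1 = 1.2083, f(x_1) = 1.129823, coefficient = 4
x_2 = 1.4167, f(x_2) = 1.399873, coefficient = 2
x_3 = 1.6250, f(x_3) = 1.622613, coefficient = 4
x_4 = 1.8333, f(x_4) = 1.770514, coefficient = 2
x_5 = 2.0417, f(x_5) = 1.819480, coefficient = 4
x_6 = 2.2500, f(x_6) = 1.750665, coefficient = 1

I ≈ (0.208333/3) × 27.220575 = 1.890318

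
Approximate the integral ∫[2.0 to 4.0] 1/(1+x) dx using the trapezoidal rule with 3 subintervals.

f(x) = 1/(1+x)
a = 2.0, b = 4.0, n = 3
h = (b - a)/n = 0.666667

Trapezoidal rule: (h/2)[f(x₀) + 2f(x₁) + 2f(x₂) + ... + f(xₙ)]

x_0 = 2.0000, f(x_0) = 0.333333, coefficient = 1
x_1 = 2.6667, f(x_1) = 0.272727, coefficient = 2
x_2 = 3.3333, f(x_2) = 0.230769, coefficient = 2
x_3 = 4.0000, f(x_3) = 0.200000, coefficient = 1

I ≈ (0.666667/2) × 1.540326 = 0.513442
Exact value: 0.510826
Error: 0.002616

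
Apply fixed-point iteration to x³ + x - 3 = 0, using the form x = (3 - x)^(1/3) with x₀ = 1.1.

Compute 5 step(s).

Equation: x³ + x - 3 = 0
Fixed-point form: x = (3 - x)^(1/3)
x₀ = 1.1

x_1 = g(1.100000) = 1.238562
x_2 = g(1.238562) = 1.207691
x_3 = g(1.207691) = 1.214705
x_4 = g(1.214705) = 1.213119
x_5 = g(1.213119) = 1.213478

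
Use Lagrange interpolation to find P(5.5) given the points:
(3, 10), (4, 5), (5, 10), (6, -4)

Lagrange interpolation formula:
P(x) = Σ yᵢ × Lᵢ(x)
where Lᵢ(x) = Π_{j≠i} (x - xⱼ)/(xᵢ - xⱼ)

L_0(5.5) = (5.5 - 4)/(3 - 4) × (5.5 - 5)/(3 - 5) × (5.5 - 6)/(3 - 6) = 0.062500
L_1(5.5) = (5.5 - 3)/(4 - 3) × (5.5 - 5)/(4 - 5) × (5.5 - 6)/(4 - 6) = -0.312500
L_2(5.5) = (5.5 - 3)/(5 - 3) × (5.5 - 4)/(5 - 4) × (5.5 - 6)/(5 - 6) = 0.937500
L_3(5.5) = (5.5 - 3)/(6 - 3) × (5.5 - 4)/(6 - 4) × (5.5 - 5)/(6 - 5) = 0.312500

P(5.5) = 10×L_0(5.5) + 5×L_1(5.5) + 10×L_2(5.5) + (-4)×L_3(5.5)
P(5.5) = 7.187500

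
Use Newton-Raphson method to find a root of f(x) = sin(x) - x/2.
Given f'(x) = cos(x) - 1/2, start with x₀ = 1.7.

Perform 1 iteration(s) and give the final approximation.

f(x) = sin(x) - x/2
f'(x) = cos(x) - 1/2
x₀ = 1.7

Newton-Raphson formula: x_{n+1} = x_n - f(x_n)/f'(x_n)

Iteration 1:
  f(1.700000) = 0.141665
  f'(1.700000) = -0.628844
  x_1 = 1.700000 - 0.141665/(-0.628844) = 1.925278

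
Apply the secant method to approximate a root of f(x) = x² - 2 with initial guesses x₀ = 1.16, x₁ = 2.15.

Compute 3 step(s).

f(x) = x² - 2
x₀ = 1.16, x₁ = 2.15

Secant formula: x_{n+1} = x_n - f(x_n)(x_n - x_{n-1})/(f(x_n) - f(x_{n-1}))

Iteration 1:
  f(1.160000) = -0.654400
  f(2.150000) = 2.622500
  x_2 = 2.150000 - 2.622500×(2.150000 - 1.160000)/(2.622500 - (-0.654400))
       = 1.357704
Iteration 2:
  f(2.150000) = 2.622500
  f(1.357704) = -0.156640
  x_3 = 1.357704 - (-0.156640)×(1.357704 - 2.150000)/(-0.156640 - 2.622500)
       = 1.402360
Iteration 3:
  f(1.357704) = -0.156640
  f(1.402360) = -0.033387
  x_4 = 1.402360 - (-0.033387)×(1.402360 - 1.357704)/(-0.033387 - (-0.156640))
       = 1.414456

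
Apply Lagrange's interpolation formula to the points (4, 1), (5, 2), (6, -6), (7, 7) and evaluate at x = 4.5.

Lagrange interpolation formula:
P(x) = Σ yᵢ × Lᵢ(x)
where Lᵢ(x) = Π_{j≠i} (x - xⱼ)/(xᵢ - xⱼ)

L_0(4.5) = (4.5 - 5)/(4 - 5) × (4.5 - 6)/(4 - 6) × (4.5 - 7)/(4 - 7) = 0.312500
L_1(4.5) = (4.5 - 4)/(5 - 4) × (4.5 - 6)/(5 - 6) × (4.5 - 7)/(5 - 7) = 0.937500
L_2(4.5) = (4.5 - 4)/(6 - 4) × (4.5 - 5)/(6 - 5) × (4.5 - 7)/(6 - 7) = -0.312500
L_3(4.5) = (4.5 - 4)/(7 - 4) × (4.5 - 5)/(7 - 5) × (4.5 - 6)/(7 - 6) = 0.062500

P(4.5) = 1×L_0(4.5) + 2×L_1(4.5) + (-6)×L_2(4.5) + 7×L_3(4.5)
P(4.5) = 4.500000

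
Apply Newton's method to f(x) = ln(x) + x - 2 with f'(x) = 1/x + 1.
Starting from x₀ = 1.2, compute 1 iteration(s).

f(x) = ln(x) + x - 2
f'(x) = 1/x + 1
x₀ = 1.2

Newton-Raphson formula: x_{n+1} = x_n - f(x_n)/f'(x_n)

Iteration 1:
  f(1.200000) = -0.617678
  f'(1.200000) = 1.833333
  x_1 = 1.200000 - (-0.617678)/1.833333 = 1.536916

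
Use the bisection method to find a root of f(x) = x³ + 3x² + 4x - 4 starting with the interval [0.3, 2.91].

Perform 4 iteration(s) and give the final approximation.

f(x) = x³ + 3x² + 4x - 4
Initial interval: [0.3, 2.91]

Iteration 1:
  c_1 = (0.300000 + 2.910000)/2 = 1.605000
  f(c_1) = f(1.605000) = 14.282595
  f(a) × f(c) < 0, new interval: [0.300000, 1.605000]
Iteration 2:
  c_2 = (0.300000 + 1.605000)/2 = 0.952500
  f(c_2) = f(0.952500) = 3.395930
  f(a) × f(c) < 0, new interval: [0.300000, 0.952500]
Iteration 3:
  c_3 = (0.300000 + 0.952500)/2 = 0.626250
  f(c_3) = f(0.626250) = -0.072824
  f(a) × f(c) ≥ 0, new interval: [0.626250, 0.952500]
Iteration 4:
  c_4 = (0.626250 + 0.952500)/2 = 0.789375
  f(c_4) = f(0.789375) = 1.518708
  f(a) × f(c) < 0, new interval: [0.626250, 0.789375]

After 4 iteration(s), the approximation is c_4 = 0.789375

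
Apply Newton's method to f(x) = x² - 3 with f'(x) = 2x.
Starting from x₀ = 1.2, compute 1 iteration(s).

f(x) = x² - 3
f'(x) = 2x
x₀ = 1.2

Newton-Raphson formula: x_{n+1} = x_n - f(x_n)/f'(x_n)

Iteration 1:
  f(1.200000) = -1.560000
  f'(1.200000) = 2.400000
  x_1 = 1.200000 - (-1.560000)/2.400000 = 1.850000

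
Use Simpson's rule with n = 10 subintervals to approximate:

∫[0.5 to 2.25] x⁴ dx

f(x) = x⁴
a = 0.5, b = 2.25, n = 10
h = (b - a)/n = 0.175000

Simpson's rule: (h/3)[f(x₀) + 4f(x₁) + 2f(x₂) + ... + f(xₙ)]

x_0 = 0.5000, f(x_0) = 0.062500, coefficient = 1
x_1 = 0.6750, f(x_1) = 0.207594, coefficient = 4
x_2 = 0.8500, f(x_2) = 0.522006, coefficient = 2
x_3 = 1.0250, f(x_3) = 1.103813, coefficient = 4
x_4 = 1.2000, f(x_4) = 2.073600, coefficient = 2
x_5 = 1.3750, f(x_5) = 3.574463, coefficient = 4
x_6 = 1.5500, f(x_6) = 5.772006, coefficient = 2
x_7 = 1.7250, f(x_7) = 8.854344, coefficient = 4
x_8 = 1.9000, f(x_8) = 13.032100, coefficient = 2
x_9 = 2.0750, f(x_9) = 18.538407, coefficient = 4
x_10 = 2.2500, f(x_10) = 25.628906, coefficient = 1

I ≈ (0.175000/3) × 197.605314 = 11.526977
Exact value: 11.526758
Error: 0.000219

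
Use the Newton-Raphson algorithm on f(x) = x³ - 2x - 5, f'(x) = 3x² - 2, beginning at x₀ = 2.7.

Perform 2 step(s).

f(x) = x³ - 2x - 5
f'(x) = 3x² - 2
x₀ = 2.7

Newton-Raphson formula: x_{n+1} = x_n - f(x_n)/f'(x_n)

Iteration 1:
  f(2.700000) = 9.283000
  f'(2.700000) = 19.870000
  x_1 = 2.700000 - 9.283000/19.870000 = 2.232813
Iteration 2:
  f(2.232813) = 1.665964
  f'(2.232813) = 12.956366
  x_2 = 2.232813 - 1.665964/12.956366 = 2.104231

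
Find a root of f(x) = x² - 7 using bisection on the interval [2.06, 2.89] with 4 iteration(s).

f(x) = x² - 7
Initial interval: [2.06, 2.89]

Iteration 1:
  c_1 = (2.060000 + 2.890000)/2 = 2.475000
  f(c_1) = f(2.475000) = -0.874375
  f(a) × f(c) ≥ 0, new interval: [2.475000, 2.890000]
Iteration 2:
  c_2 = (2.475000 + 2.890000)/2 = 2.682500
  f(c_2) = f(2.682500) = 0.195806
  f(a) × f(c) < 0, new interval: [2.475000, 2.682500]
Iteration 3:
  c_3 = (2.475000 + 2.682500)/2 = 2.578750
  f(c_3) = f(2.578750) = -0.350048
  f(a) × f(c) ≥ 0, new interval: [2.578750, 2.682500]
Iteration 4:
  c_4 = (2.578750 + 2.682500)/2 = 2.630625
  f(c_4) = f(2.630625) = -0.079812
  f(a) × f(c) ≥ 0, new interval: [2.630625, 2.682500]

After 4 iteration(s), the approximation is c_4 = 2.630625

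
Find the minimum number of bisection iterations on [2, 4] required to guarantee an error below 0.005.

We need (b-a)/2^n ≤ 0.005
(4 - 2)/2^n ≤ 0.005
2/2^n ≤ 0.005
2^n ≥ 400
n ≥ log₂(400) = 8.64
n ≥ 9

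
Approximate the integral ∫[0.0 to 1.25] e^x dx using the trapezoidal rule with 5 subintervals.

f(x) = e^x
a = 0.0, b = 1.25, n = 5
h = (b - a)/n = 0.250000

Trapezoidal rule: (h/2)[f(x₀) + 2f(x₁) + 2f(x₂) + ... + f(xₙ)]

x_0 = 0.0000, f(x_0) = 1.000000, coefficient = 1
x_1 = 0.2500, f(x_1) = 1.284025, coefficient = 2
x_2 = 0.5000, f(x_2) = 1.648721, coefficient = 2
x_3 = 0.7500, f(x_3) = 2.117000, coefficient = 2
x_4 = 1.0000, f(x_4) = 2.718282, coefficient = 2
x_5 = 1.2500, f(x_5) = 3.490343, coefficient = 1

I ≈ (0.250000/2) × 20.026400 = 2.503300
Exact value: 2.490343
Error: 0.012957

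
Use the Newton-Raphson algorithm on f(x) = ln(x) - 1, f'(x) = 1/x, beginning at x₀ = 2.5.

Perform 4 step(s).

f(x) = ln(x) - 1
f'(x) = 1/x
x₀ = 2.5

Newton-Raphson formula: x_{n+1} = x_n - f(x_n)/f'(x_n)

Iteration 1:
  f(2.500000) = -0.083709
  f'(2.500000) = 0.400000
  x_1 = 2.500000 - (-0.083709)/0.400000 = 2.709273
Iteration 2:
  f(2.709273) = -0.003320
  f'(2.709273) = 0.369103
  x_2 = 2.709273 - (-0.003320)/0.369103 = 2.718267
Iteration 3:
  f(2.718267) = -0.000005
  f'(2.718267) = 0.367881
  x_3 = 2.718267 - (-0.000005)/0.367881 = 2.718282
Iteration 4:
  f(2.718282) = 0.000000
  f'(2.718282) = 0.367879
  x_4 = 2.718282 - 0.000000/0.367879 = 2.718282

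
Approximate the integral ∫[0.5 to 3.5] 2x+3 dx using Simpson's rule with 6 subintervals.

f(x) = 2x+3
a = 0.5, b = 3.5, n = 6
h = (b - a)/n = 0.500000

Simpson's rule: (h/3)[f(x₀) + 4f(x₁) + 2f(x₂) + ... + f(xₙ)]

x_0 = 0.5000, f(x_0) = 4.000000, coefficient = 1
x_1 = 1.0000, f(x_1) = 5.000000, coefficient = 4
x_2 = 1.5000, f(x_2) = 6.000000, coefficient = 2
x_3 = 2.0000, f(x_3) = 7.000000, coefficient = 4
x_4 = 2.5000, f(x_4) = 8.000000, coefficient = 2
x_5 = 3.0000, f(x_5) = 9.000000, coefficient = 4
x_6 = 3.5000, f(x_6) = 10.000000, coefficient = 1

I ≈ (0.500000/3) × 126.000000 = 21.000000
Exact value: 21.000000
Error: 0.000000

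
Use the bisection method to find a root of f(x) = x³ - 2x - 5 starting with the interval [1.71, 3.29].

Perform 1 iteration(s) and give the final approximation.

f(x) = x³ - 2x - 5
Initial interval: [1.71, 3.29]

Iteration 1:
  c_1 = (1.710000 + 3.290000)/2 = 2.500000
  f(c_1) = f(2.500000) = 5.625000
  f(a) × f(c) < 0, new interval: [1.710000, 2.500000]

After 1 iteration(s), the approximation is c_1 = 2.500000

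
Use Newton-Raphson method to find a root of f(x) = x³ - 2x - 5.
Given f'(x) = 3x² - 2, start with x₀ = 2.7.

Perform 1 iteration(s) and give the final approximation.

f(x) = x³ - 2x - 5
f'(x) = 3x² - 2
x₀ = 2.7

Newton-Raphson formula: x_{n+1} = x_n - f(x_n)/f'(x_n)

Iteration 1:
  f(2.700000) = 9.283000
  f'(2.700000) = 19.870000
  x_1 = 2.700000 - 9.283000/19.870000 = 2.232813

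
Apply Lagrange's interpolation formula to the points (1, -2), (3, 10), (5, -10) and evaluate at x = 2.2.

Lagrange interpolation formula:
P(x) = Σ yᵢ × Lᵢ(x)
where Lᵢ(x) = Π_{j≠i} (x - xⱼ)/(xᵢ - xⱼ)

L_0(2.2) = (2.2 - 3)/(1 - 3) × (2.2 - 5)/(1 - 5) = 0.280000
L_1(2.2) = (2.2 - 1)/(3 - 1) × (2.2 - 5)/(3 - 5) = 0.840000
L_2(2.2) = (2.2 - 1)/(5 - 1) × (2.2 - 3)/(5 - 3) = -0.120000

P(2.2) = (-2)×L_0(2.2) + 10×L_1(2.2) + (-10)×L_2(2.2)
P(2.2) = 9.040000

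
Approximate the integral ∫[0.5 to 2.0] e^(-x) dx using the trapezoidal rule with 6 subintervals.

f(x) = e^(-x)
a = 0.5, b = 2.0, n = 6
h = (b - a)/n = 0.250000

Trapezoidal rule: (h/2)[f(x₀) + 2f(x₁) + 2f(x₂) + ... + f(xₙ)]

x_0 = 0.5000, f(x_0) = 0.606531, coefficient = 1
x_1 = 0.7500, f(x_1) = 0.472367, coefficient = 2
x_2 = 1.0000, f(x_2) = 0.367879, coefficient = 2
x_3 = 1.2500, f(x_3) = 0.286505, coefficient = 2
x_4 = 1.5000, f(x_4) = 0.223130, coefficient = 2
x_5 = 1.7500, f(x_5) = 0.173774, coefficient = 2
x_6 = 2.0000, f(x_6) = 0.135335, coefficient = 1

I ≈ (0.250000/2) × 3.789176 = 0.473647
Exact value: 0.471195
Error: 0.002452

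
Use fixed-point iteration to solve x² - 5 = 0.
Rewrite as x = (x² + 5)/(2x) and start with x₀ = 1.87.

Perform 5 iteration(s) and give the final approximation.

Equation: x² - 5 = 0
Fixed-point form: x = (x² + 5)/(2x)
x₀ = 1.87

x_1 = g(1.870000) = 2.271898
x_2 = g(2.271898) = 2.236351
x_3 = g(2.236351) = 2.236068
x_4 = g(2.236068) = 2.236068
x_5 = g(2.236068) = 2.236068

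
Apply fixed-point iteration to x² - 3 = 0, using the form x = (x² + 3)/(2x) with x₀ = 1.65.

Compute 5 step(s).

Equation: x² - 3 = 0
Fixed-point form: x = (x² + 3)/(2x)
x₀ = 1.65

x_1 = g(1.650000) = 1.734091
x_2 = g(1.734091) = 1.732052
x_3 = g(1.732052) = 1.732051
x_4 = g(1.732051) = 1.732051
x_5 = g(1.732051) = 1.732051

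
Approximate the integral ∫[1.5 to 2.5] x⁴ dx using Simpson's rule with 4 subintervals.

f(x) = x⁴
a = 1.5, b = 2.5, n = 4
h = (b - a)/n = 0.250000

Simpson's rule: (h/3)[f(x₀) + 4f(x₁) + 2f(x₂) + ... + f(xₙ)]

x_0 = 1.5000, f(x_0) = 5.062500, coefficient = 1
x_1 = 1.7500, f(x_1) = 9.378906, coefficient = 4
x_2 = 2.0000, f(x_2) = 16.000000, coefficient = 2
x_3 = 2.2500, f(x_3) = 25.628906, coefficient = 4
x_4 = 2.5000, f(x_4) = 39.062500, coefficient = 1

I ≈ (0.250000/3) × 216.156250 = 18.013021
Exact value: 18.012500
Error: 0.000521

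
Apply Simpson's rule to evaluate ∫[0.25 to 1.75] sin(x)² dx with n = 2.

f(x) = sin(x)²
a = 0.25, b = 1.75, n = 2
h = (b - a)/n = 0.750000

Simpson's rule: (h/3)[f(x₀) + 4f(x₁) + 2f(x₂) + ... + f(xₙ)]

x_0 = 0.2500, f(x_0) = 0.061209, coefficient = 1
x_1 = 1.0000, f(x_1) = 0.708073, coefficient = 4
x_2 = 1.7500, f(x_2) = 0.968228, coefficient = 1

I ≈ (0.750000/3) × 3.861731 = 0.965433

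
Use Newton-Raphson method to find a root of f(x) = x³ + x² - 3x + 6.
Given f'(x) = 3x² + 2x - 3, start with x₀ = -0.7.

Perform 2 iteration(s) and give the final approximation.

f(x) = x³ + x² - 3x + 6
f'(x) = 3x² + 2x - 3
x₀ = -0.7

Newton-Raphson formula: x_{n+1} = x_n - f(x_n)/f'(x_n)

Iteration 1:
  f(-0.700000) = 8.247000
  f'(-0.700000) = -2.930000
  x_1 = -0.700000 - 8.247000/(-2.930000) = 2.114676
Iteration 2:
  f(2.114676) = 13.584347
  f'(2.114676) = 14.644912
  x_2 = 2.114676 - 13.584347/14.644912 = 1.187094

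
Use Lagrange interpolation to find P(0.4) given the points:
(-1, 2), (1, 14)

Lagrange interpolation formula:
P(x) = Σ yᵢ × Lᵢ(x)
where Lᵢ(x) = Π_{j≠i} (x - xⱼ)/(xᵢ - xⱼ)

L_0(0.4) = (0.4 - 1)/(-1 - 1) = 0.300000
L_1(0.4) = (0.4 - (-1))/(1 - (-1)) = 0.700000

P(0.4) = 2×L_0(0.4) + 14×L_1(0.4)
P(0.4) = 10.400000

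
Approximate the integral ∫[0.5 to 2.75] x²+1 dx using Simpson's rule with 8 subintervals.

f(x) = x²+1
a = 0.5, b = 2.75, n = 8
h = (b - a)/n = 0.281250

Simpson's rule: (h/3)[f(x₀) + 4f(x₁) + 2f(x₂) + ... + f(xₙ)]

x_0 = 0.5000, f(x_0) = 1.250000, coefficient = 1
x_1 = 0.7812, f(x_1) = 1.610352, coefficient = 4
x_2 = 1.0625, f(x_2) = 2.128906, coefficient = 2
x_3 = 1.3438, f(x_3) = 2.805664, coefficient = 4
x_4 = 1.6250, f(x_4) = 3.640625, coefficient = 2
x_5 = 1.9062, f(x_5) = 4.633789, coefficient = 4
x_6 = 2.1875, f(x_6) = 5.785156, coefficient = 2
x_7 = 2.4688, f(x_7) = 7.094727, coefficient = 4
x_8 = 2.7500, f(x_8) = 8.562500, coefficient = 1

I ≈ (0.281250/3) × 97.500000 = 9.140625
Exact value: 9.140625
Error: 0.000000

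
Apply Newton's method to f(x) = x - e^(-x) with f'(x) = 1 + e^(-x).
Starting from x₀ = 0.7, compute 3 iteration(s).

f(x) = x - e^(-x)
f'(x) = 1 + e^(-x)
x₀ = 0.7

Newton-Raphson formula: x_{n+1} = x_n - f(x_n)/f'(x_n)

Iteration 1:
  f(0.700000) = 0.203415
  f'(0.700000) = 1.496585
  x_1 = 0.700000 - 0.203415/1.496585 = 0.564081
Iteration 2:
  f(0.564081) = -0.004802
  f'(0.564081) = 1.568883
  x_2 = 0.564081 - (-0.004802)/1.568883 = 0.567142
Iteration 3:
  f(0.567142) = -0.000003
  f'(0.567142) = 1.567144
  x_3 = 0.567142 - (-0.000003)/1.567144 = 0.567143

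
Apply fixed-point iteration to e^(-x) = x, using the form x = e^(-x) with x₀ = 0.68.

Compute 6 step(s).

Equation: e^(-x) = x
Fixed-point form: x = e^(-x)
x₀ = 0.68

x_1 = g(0.680000) = 0.506617
x_2 = g(0.506617) = 0.602531
x_3 = g(0.602531) = 0.547425
x_4 = g(0.547425) = 0.578438
x_5 = g(0.578438) = 0.560774
x_6 = g(0.560774) = 0.570767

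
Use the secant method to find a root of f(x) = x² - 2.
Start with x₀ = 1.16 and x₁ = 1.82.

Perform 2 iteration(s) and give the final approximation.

f(x) = x² - 2
x₀ = 1.16, x₁ = 1.82

Secant formula: x_{n+1} = x_n - f(x_n)(x_n - x_{n-1})/(f(x_n) - f(x_{n-1}))

Iteration 1:
  f(1.160000) = -0.654400
  f(1.820000) = 1.312400
  x_2 = 1.820000 - 1.312400×(1.820000 - 1.160000)/(1.312400 - (-0.654400))
       = 1.379597
Iteration 2:
  f(1.820000) = 1.312400
  f(1.379597) = -0.096711
  x_3 = 1.379597 - (-0.096711)×(1.379597 - 1.820000)/(-0.096711 - 1.312400)
       = 1.409823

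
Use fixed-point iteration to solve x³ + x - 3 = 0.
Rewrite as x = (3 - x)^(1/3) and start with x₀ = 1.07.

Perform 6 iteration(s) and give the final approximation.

Equation: x³ + x - 3 = 0
Fixed-point form: x = (3 - x)^(1/3)
x₀ = 1.07

x_1 = g(1.070000) = 1.245047
x_2 = g(1.245047) = 1.206207
x_3 = g(1.206207) = 1.215041
x_4 = g(1.215041) = 1.213043
x_5 = g(1.213043) = 1.213495
x_6 = g(1.213495) = 1.213393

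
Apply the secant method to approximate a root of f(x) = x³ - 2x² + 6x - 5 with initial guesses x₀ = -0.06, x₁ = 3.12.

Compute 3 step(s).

f(x) = x³ - 2x² + 6x - 5
x₀ = -0.06, x₁ = 3.12

Secant formula: x_{n+1} = x_n - f(x_n)(x_n - x_{n-1})/(f(x_n) - f(x_{n-1}))

Iteration 1:
  f(-0.060000) = -5.367416
  f(3.120000) = 24.622528
  x_2 = 3.120000 - 24.622528×(3.120000 - (-0.060000))/(24.622528 - (-5.367416))
       = 0.509137
Iteration 2:
  f(3.120000) = 24.622528
  f(0.509137) = -2.331641
  x_3 = 0.509137 - (-2.331641)×(0.509137 - 3.120000)/(-2.331641 - 24.622528)
       = 0.734987
Iteration 3:
  f(0.509137) = -2.331641
  f(0.734987) = -1.273447
  x_4 = 0.734987 - (-1.273447)×(0.734987 - 0.509137)/(-1.273447 - (-2.331641))
       = 1.006778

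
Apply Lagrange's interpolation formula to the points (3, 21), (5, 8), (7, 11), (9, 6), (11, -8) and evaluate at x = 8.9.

Lagrange interpolation formula:
P(x) = Σ yᵢ × Lᵢ(x)
where Lᵢ(x) = Π_{j≠i} (x - xⱼ)/(xᵢ - xⱼ)

L_0(8.9) = (8.9 - 5)/(3 - 5) × (8.9 - 7)/(3 - 7) × (8.9 - 9)/(3 - 9) × (8.9 - 11)/(3 - 11) = 0.004052
L_1(8.9) = (8.9 - 3)/(5 - 3) × (8.9 - 7)/(5 - 7) × (8.9 - 9)/(5 - 9) × (8.9 - 11)/(5 - 11) = -0.024522
L_2(8.9) = (8.9 - 3)/(7 - 3) × (8.9 - 5)/(7 - 5) × (8.9 - 9)/(7 - 9) × (8.9 - 11)/(7 - 11) = 0.075502
L_3(8.9) = (8.9 - 3)/(9 - 3) × (8.9 - 5)/(9 - 5) × (8.9 - 7)/(9 - 7) × (8.9 - 11)/(9 - 11) = 0.956353
L_4(8.9) = (8.9 - 3)/(11 - 3) × (8.9 - 5)/(11 - 5) × (8.9 - 7)/(11 - 7) × (8.9 - 9)/(11 - 9) = -0.011385

P(8.9) = 21×L_0(8.9) + 8×L_1(8.9) + 11×L_2(8.9) + 6×L_3(8.9) + (-8)×L_4(8.9)
P(8.9) = 6.548641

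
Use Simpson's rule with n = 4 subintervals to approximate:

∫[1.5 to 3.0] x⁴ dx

f(x) = x⁴
a = 1.5, b = 3.0, n = 4
h = (b - a)/n = 0.375000

Simpson's rule: (h/3)[f(x₀) + 4f(x₁) + 2f(x₂) + ... + f(xₙ)]

x_0 = 1.5000, f(x_0) = 5.062500, coefficient = 1
x_1 = 1.8750, f(x_1) = 12.359619, coefficient = 4
x_2 = 2.2500, f(x_2) = 25.628906, coefficient = 2
x_3 = 2.6250, f(x_3) = 47.480713, coefficient = 4
x_4 = 3.0000, f(x_4) = 81.000000, coefficient = 1

I ≈ (0.375000/3) × 376.681641 = 47.085205
Exact value: 47.081250
Error: 0.003955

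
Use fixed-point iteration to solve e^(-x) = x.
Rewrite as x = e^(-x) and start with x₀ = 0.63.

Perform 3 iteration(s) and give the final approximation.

Equation: e^(-x) = x
Fixed-point form: x = e^(-x)
x₀ = 0.63

x_1 = g(0.630000) = 0.532592
x_2 = g(0.532592) = 0.587081
x_3 = g(0.587081) = 0.555948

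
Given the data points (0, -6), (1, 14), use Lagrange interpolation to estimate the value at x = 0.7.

Lagrange interpolation formula:
P(x) = Σ yᵢ × Lᵢ(x)
where Lᵢ(x) = Π_{j≠i} (x - xⱼ)/(xᵢ - xⱼ)

L_0(0.7) = (0.7 - 1)/(0 - 1) = 0.300000
L_1(0.7) = (0.7 - 0)/(1 - 0) = 0.700000

P(0.7) = (-6)×L_0(0.7) + 14×L_1(0.7)
P(0.7) = 8.000000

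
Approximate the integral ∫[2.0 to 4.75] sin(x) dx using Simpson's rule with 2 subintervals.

f(x) = sin(x)
a = 2.0, b = 4.75, n = 2
h = (b - a)/n = 1.375000

Simpson's rule: (h/3)[f(x₀) + 4f(x₁) + 2f(x₂) + ... + f(xₙ)]

x_0 = 2.0000, f(x_0) = 0.909297, coefficient = 1
x_1 = 3.3750, f(x_1) = -0.231294, coefficient = 4
x_2 = 4.7500, f(x_2) = -0.999293, coefficient = 1

I ≈ (1.375000/3) × -1.015171 = -0.465287
Exact value: -0.453749
Error: 0.011538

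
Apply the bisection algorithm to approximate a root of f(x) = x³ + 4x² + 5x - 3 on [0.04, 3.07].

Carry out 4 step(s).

f(x) = x³ + 4x² + 5x - 3
Initial interval: [0.04, 3.07]

Iteration 1:
  c_1 = (0.040000 + 3.070000)/2 = 1.555000
  f(c_1) = f(1.555000) = 18.207129
  f(a) × f(c) < 0, new interval: [0.040000, 1.555000]
Iteration 2:
  c_2 = (0.040000 + 1.555000)/2 = 0.797500
  f(c_2) = f(0.797500) = 4.038740
  f(a) × f(c) < 0, new interval: [0.040000, 0.797500]
Iteration 3:
  c_3 = (0.040000 + 0.797500)/2 = 0.418750
  f(c_3) = f(0.418750) = -0.131415
  f(a) × f(c) ≥ 0, new interval: [0.418750, 0.797500]
Iteration 4:
  c_4 = (0.418750 + 0.797500)/2 = 0.608125
  f(c_4) = f(0.608125) = 1.744783
  f(a) × f(c) < 0, new interval: [0.418750, 0.608125]

After 4 iteration(s), the approximation is c_4 = 0.608125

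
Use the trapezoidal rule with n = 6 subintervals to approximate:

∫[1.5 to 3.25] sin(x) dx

f(x) = sin(x)
a = 1.5, b = 3.25, n = 6
h = (b - a)/n = 0.291667

Trapezoidal rule: (h/2)[f(x₀) + 2f(x₁) + 2f(x₂) + ... + f(xₙ)]

x_0 = 1.5000, f(x_0) = 0.997495, coefficient = 1
x_1 = 1.7917, f(x_1) = 0.975707, coefficient = 2
x_2 = 2.0833, f(x_2) = 0.871503, coefficient = 2
x_3 = 2.3750, f(x_3) = 0.693685, coefficient = 2
x_4 = 2.6667, f(x_4) = 0.457273, coefficient = 2
x_5 = 2.9583, f(x_5) = 0.182235, coefficient = 2
x_6 = 3.2500, f(x_6) = -0.108195, coefficient = 1

I ≈ (0.291667/2) × 7.250106 = 1.057307
Exact value: 1.064867
Error: 0.007560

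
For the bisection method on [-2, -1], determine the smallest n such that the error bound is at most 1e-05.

We need (b-a)/2^n ≤ 1e-05
(-1 - (-2))/2^n ≤ 1e-05
1/2^n ≤ 1e-05
2^n ≥ 100000
n ≥ log₂(100000) = 16.61
n ≥ 17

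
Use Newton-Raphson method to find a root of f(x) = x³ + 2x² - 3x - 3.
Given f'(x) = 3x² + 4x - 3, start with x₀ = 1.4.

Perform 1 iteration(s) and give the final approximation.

f(x) = x³ + 2x² - 3x - 3
f'(x) = 3x² + 4x - 3
x₀ = 1.4

Newton-Raphson formula: x_{n+1} = x_n - f(x_n)/f'(x_n)

Iteration 1:
  f(1.400000) = -0.536000
  f'(1.400000) = 8.480000
  x_1 = 1.400000 - (-0.536000)/8.480000 = 1.463208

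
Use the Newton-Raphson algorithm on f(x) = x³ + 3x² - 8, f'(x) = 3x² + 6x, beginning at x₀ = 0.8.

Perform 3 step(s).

f(x) = x³ + 3x² - 8
f'(x) = 3x² + 6x
x₀ = 0.8

Newton-Raphson formula: x_{n+1} = x_n - f(x_n)/f'(x_n)

Iteration 1:
  f(0.800000) = -5.568000
  f'(0.800000) = 6.720000
  x_1 = 0.800000 - (-5.568000)/6.720000 = 1.628571
Iteration 2:
  f(1.628571) = 4.276105
  f'(1.628571) = 17.728163
  x_2 = 1.628571 - 4.276105/17.728163 = 1.387367
Iteration 3:
  f(1.387367) = 0.444753
  f'(1.387367) = 14.098569
  x_3 = 1.387367 - 0.444753/14.098569 = 1.355821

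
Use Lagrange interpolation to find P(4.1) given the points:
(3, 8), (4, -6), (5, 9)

Lagrange interpolation formula:
P(x) = Σ yᵢ × Lᵢ(x)
where Lᵢ(x) = Π_{j≠i} (x - xⱼ)/(xᵢ - xⱼ)

L_0(4.1) = (4.1 - 4)/(3 - 4) × (4.1 - 5)/(3 - 5) = -0.045000
L_1(4.1) = (4.1 - 3)/(4 - 3) × (4.1 - 5)/(4 - 5) = 0.990000
L_2(4.1) = (4.1 - 3)/(5 - 3) × (4.1 - 4)/(5 - 4) = 0.055000

P(4.1) = 8×L_0(4.1) + (-6)×L_1(4.1) + 9×L_2(4.1)
P(4.1) = -5.805000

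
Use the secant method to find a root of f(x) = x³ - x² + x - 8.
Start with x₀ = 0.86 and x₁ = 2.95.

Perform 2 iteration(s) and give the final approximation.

f(x) = x³ - x² + x - 8
x₀ = 0.86, x₁ = 2.95

Secant formula: x_{n+1} = x_n - f(x_n)(x_n - x_{n-1})/(f(x_n) - f(x_{n-1}))

Iteration 1:
  f(0.860000) = -7.243544
  f(2.950000) = 11.919875
  x_2 = 2.950000 - 11.919875×(2.950000 - 0.860000)/(11.919875 - (-7.243544))
       = 1.649995
Iteration 2:
  f(2.950000) = 11.919875
  f(1.649995) = -4.580404
  x_3 = 1.649995 - (-4.580404)×(1.649995 - 2.950000)/(-4.580404 - 11.919875)
       = 2.010871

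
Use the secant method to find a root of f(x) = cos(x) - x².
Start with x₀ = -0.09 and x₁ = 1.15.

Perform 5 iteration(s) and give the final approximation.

f(x) = cos(x) - x²
x₀ = -0.09, x₁ = 1.15

Secant formula: x_{n+1} = x_n - f(x_n)(x_n - x_{n-1})/(f(x_n) - f(x_{n-1}))

Iteration 1:
  f(-0.090000) = 0.987853
  f(1.150000) = -0.914013
  x_2 = 1.150000 - (-0.914013)×(1.150000 - (-0.090000))/(-0.914013 - 0.987853)
       = 0.554072
Iteration 2:
  f(1.150000) = -0.914013
  f(0.554072) = 0.543394
  x_3 = 0.554072 - 0.543394×(0.554072 - 1.150000)/(0.543394 - (-0.914013))
       = 0.776263
Iteration 3:
  f(0.554072) = 0.543394
  f(0.776263) = 0.110951
  x_4 = 0.776263 - 0.110951×(0.776263 - 0.554072)/(0.110951 - 0.543394)
       = 0.833271
Iteration 4:
  f(0.776263) = 0.110951
  f(0.833271) = -0.021882
  x_5 = 0.833271 - (-0.021882)×(0.833271 - 0.776263)/(-0.021882 - 0.110951)
       = 0.823880
Iteration 5:
  f(0.833271) = -0.021882
  f(0.823880) = 0.000601
  x_6 = 0.823880 - 0.000601×(0.823880 - 0.833271)/(0.000601 - (-0.021882))
       = 0.824131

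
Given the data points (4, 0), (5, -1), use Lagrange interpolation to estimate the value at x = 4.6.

Lagrange interpolation formula:
P(x) = Σ yᵢ × Lᵢ(x)
where Lᵢ(x) = Π_{j≠i} (x - xⱼ)/(xᵢ - xⱼ)

L_0(4.6) = (4.6 - 5)/(4 - 5) = 0.400000
L_1(4.6) = (4.6 - 4)/(5 - 4) = 0.600000

P(4.6) = 0×L_0(4.6) + (-1)×L_1(4.6)
P(4.6) = -0.600000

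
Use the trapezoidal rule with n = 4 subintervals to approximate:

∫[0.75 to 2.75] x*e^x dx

f(x) = x*e^x
a = 0.75, b = 2.75, n = 4
h = (b - a)/n = 0.500000

Trapezoidal rule: (h/2)[f(x₀) + 2f(x₁) + 2f(x₂) + ... + f(xₙ)]

x_0 = 0.7500, f(x_0) = 1.587750, coefficient = 1
x_1 = 1.2500, f(x_1) = 4.362929, coefficient = 2
x_2 = 1.7500, f(x_2) = 10.070555, coefficient = 2
x_3 = 2.2500, f(x_3) = 21.347406, coefficient = 2
x_4 = 2.7500, f(x_4) = 43.017238, coefficient = 1

I ≈ (0.500000/2) × 116.166766 = 29.041691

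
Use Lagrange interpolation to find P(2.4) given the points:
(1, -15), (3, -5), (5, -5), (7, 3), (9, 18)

Lagrange interpolation formula:
P(x) = Σ yᵢ × Lᵢ(x)
where Lᵢ(x) = Π_{j≠i} (x - xⱼ)/(xᵢ - xⱼ)

L_0(2.4) = (2.4 - 3)/(1 - 3) × (2.4 - 5)/(1 - 5) × (2.4 - 7)/(1 - 7) × (2.4 - 9)/(1 - 9) = 0.123338
L_1(2.4) = (2.4 - 1)/(3 - 1) × (2.4 - 5)/(3 - 5) × (2.4 - 7)/(3 - 7) × (2.4 - 9)/(3 - 9) = 1.151150
L_2(2.4) = (2.4 - 1)/(5 - 1) × (2.4 - 3)/(5 - 3) × (2.4 - 7)/(5 - 7) × (2.4 - 9)/(5 - 9) = -0.398475
L_3(2.4) = (2.4 - 1)/(7 - 1) × (2.4 - 3)/(7 - 3) × (2.4 - 5)/(7 - 5) × (2.4 - 9)/(7 - 9) = 0.150150
L_4(2.4) = (2.4 - 1)/(9 - 1) × (2.4 - 3)/(9 - 3) × (2.4 - 5)/(9 - 5) × (2.4 - 7)/(9 - 7) = -0.026163

P(2.4) = (-15)×L_0(2.4) + (-5)×L_1(2.4) + (-5)×L_2(2.4) + 3×L_3(2.4) + 18×L_4(2.4)
P(2.4) = -5.633912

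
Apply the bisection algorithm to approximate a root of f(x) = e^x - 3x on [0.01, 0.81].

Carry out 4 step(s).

f(x) = e^x - 3x
Initial interval: [0.01, 0.81]

Iteration 1:
  c_1 = (0.010000 + 0.810000)/2 = 0.410000
  f(c_1) = f(0.410000) = 0.276818
  f(a) × f(c) ≥ 0, new interval: [0.410000, 0.810000]
Iteration 2:
  c_2 = (0.410000 + 0.810000)/2 = 0.610000
  f(c_2) = f(0.610000) = 0.010431
  f(a) × f(c) ≥ 0, new interval: [0.610000, 0.810000]
Iteration 3:
  c_3 = (0.610000 + 0.810000)/2 = 0.710000
  f(c_3) = f(0.710000) = -0.096009
  f(a) × f(c) < 0, new interval: [0.610000, 0.710000]
Iteration 4:
  c_4 = (0.610000 + 0.710000)/2 = 0.660000
  f(c_4) = f(0.660000) = -0.045208
  f(a) × f(c) < 0, new interval: [0.610000, 0.660000]

After 4 iteration(s), the approximation is c_4 = 0.660000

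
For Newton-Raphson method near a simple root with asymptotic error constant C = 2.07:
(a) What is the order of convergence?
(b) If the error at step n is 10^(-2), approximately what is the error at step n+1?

(a) Newton-Raphson has quadratic (order 2) convergence near simple roots.
    This means |e_{n+1}| ≈ C|e_n|².

(b) With |e_n| = 10^(-2) and C = 2.07:
    |e_{n+1}| ≈ 2.07 × (10^(-2))² = 2.07 × 10^(-4)

(a) 2 (quadratic); (b) |e_{n+1}| ≈ 2.070e-04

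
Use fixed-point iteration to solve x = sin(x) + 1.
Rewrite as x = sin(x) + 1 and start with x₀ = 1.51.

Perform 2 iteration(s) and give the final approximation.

Equation: x = sin(x) + 1
Fixed-point form: x = sin(x) + 1
x₀ = 1.51

x_1 = g(1.510000) = 1.998152
x_2 = g(1.998152) = 1.910065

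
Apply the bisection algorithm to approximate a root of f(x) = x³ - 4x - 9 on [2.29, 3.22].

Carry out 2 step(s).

f(x) = x³ - 4x - 9
Initial interval: [2.29, 3.22]

Iteration 1:
  c_1 = (2.290000 + 3.220000)/2 = 2.755000
  f(c_1) = f(2.755000) = 0.890519
  f(a) × f(c) < 0, new interval: [2.290000, 2.755000]
Iteration 2:
  c_2 = (2.290000 + 2.755000)/2 = 2.522500
  f(c_2) = f(2.522500) = -3.039317
  f(a) × f(c) ≥ 0, new interval: [2.522500, 2.755000]

After 2 iteration(s), the approximation is c_2 = 2.522500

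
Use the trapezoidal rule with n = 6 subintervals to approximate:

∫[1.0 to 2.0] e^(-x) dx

f(x) = e^(-x)
a = 1.0, b = 2.0, n = 6
h = (b - a)/n = 0.166667

Trapezoidal rule: (h/2)[f(x₀) + 2f(x₁) + 2f(x₂) + ... + f(xₙ)]

x_0 = 1.0000, f(x_0) = 0.367879, coefficient = 1
x_1 = 1.1667, f(x_1) = 0.311403, coefficient = 2
x_2 = 1.3333, f(x_2) = 0.263597, coefficient = 2
x_3 = 1.5000, f(x_3) = 0.223130, coefficient = 2
x_4 = 1.6667, f(x_4) = 0.188876, coefficient = 2
x_5 = 1.8333, f(x_5) = 0.159880, coefficient = 2
x_6 = 2.0000, f(x_6) = 0.135335, coefficient = 1

I ≈ (0.166667/2) × 2.796986 = 0.233082
Exact value: 0.232544
Error: 0.000538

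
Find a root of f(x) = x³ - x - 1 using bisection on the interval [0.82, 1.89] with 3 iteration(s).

f(x) = x³ - x - 1
Initial interval: [0.82, 1.89]

Iteration 1:
  c_1 = (0.820000 + 1.890000)/2 = 1.355000
  f(c_1) = f(1.355000) = 0.132814
  f(a) × f(c) < 0, new interval: [0.820000, 1.355000]
Iteration 2:
  c_2 = (0.820000 + 1.355000)/2 = 1.087500
  f(c_2) = f(1.087500) = -0.801361
  f(a) × f(c) ≥ 0, new interval: [1.087500, 1.355000]
Iteration 3:
  c_3 = (1.087500 + 1.355000)/2 = 1.221250
  f(c_3) = f(1.221250) = -0.399815
  f(a) × f(c) ≥ 0, new interval: [1.221250, 1.355000]

After 3 iteration(s), the approximation is c_3 = 1.221250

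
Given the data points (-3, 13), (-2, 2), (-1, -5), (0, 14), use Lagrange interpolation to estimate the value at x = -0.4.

Lagrange interpolation formula:
P(x) = Σ yᵢ × Lᵢ(x)
where Lᵢ(x) = Π_{j≠i} (x - xⱼ)/(xᵢ - xⱼ)

L_0(-0.4) = (-0.4 - (-2))/(-3 - (-2)) × (-0.4 - (-1))/(-3 - (-1)) × (-0.4 - 0)/(-3 - 0) = 0.064000
L_1(-0.4) = (-0.4 - (-3))/(-2 - (-3)) × (-0.4 - (-1))/(-2 - (-1)) × (-0.4 - 0)/(-2 - 0) = -0.312000
L_2(-0.4) = (-0.4 - (-3))/(-1 - (-3)) × (-0.4 - (-2))/(-1 - (-2)) × (-0.4 - 0)/(-1 - 0) = 0.832000
L_3(-0.4) = (-0.4 - (-3))/(0 - (-3)) × (-0.4 - (-2))/(0 - (-2)) × (-0.4 - (-1))/(0 - (-1)) = 0.416000

P(-0.4) = 13×L_0(-0.4) + 2×L_1(-0.4) + (-5)×L_2(-0.4) + 14×L_3(-0.4)
P(-0.4) = 1.872000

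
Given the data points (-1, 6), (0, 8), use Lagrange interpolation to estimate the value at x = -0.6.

Lagrange interpolation formula:
P(x) = Σ yᵢ × Lᵢ(x)
where Lᵢ(x) = Π_{j≠i} (x - xⱼ)/(xᵢ - xⱼ)

L_0(-0.6) = (-0.6 - 0)/(-1 - 0) = 0.600000
L_1(-0.6) = (-0.6 - (-1))/(0 - (-1)) = 0.400000

P(-0.6) = 6×L_0(-0.6) + 8×L_1(-0.6)
P(-0.6) = 6.800000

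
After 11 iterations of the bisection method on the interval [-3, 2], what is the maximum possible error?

Bisection error bound: |error| ≤ (b-a)/2^n
|error| ≤ (2 - (-3))/2^11 = 5/2^11
|error| ≤ 0.0024414062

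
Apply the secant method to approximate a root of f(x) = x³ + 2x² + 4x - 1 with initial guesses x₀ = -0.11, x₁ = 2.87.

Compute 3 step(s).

f(x) = x³ + 2x² + 4x - 1
x₀ = -0.11, x₁ = 2.87

Secant formula: x_{n+1} = x_n - f(x_n)(x_n - x_{n-1})/(f(x_n) - f(x_{n-1}))

Iteration 1:
  f(-0.110000) = -1.417131
  f(2.870000) = 50.593703
  x_2 = 2.870000 - 50.593703×(2.870000 - (-0.110000))/(50.593703 - (-1.417131))
       = -0.028804
Iteration 2:
  f(2.870000) = 50.593703
  f(-0.028804) = -1.113582
  x_3 = -0.028804 - (-1.113582)×(-0.028804 - 2.870000)/(-1.113582 - 50.593703)
       = 0.033625
Iteration 3:
  f(-0.028804) = -1.113582
  f(0.033625) = -0.863201
  x_4 = 0.033625 - (-0.863201)×(0.033625 - (-0.028804))/(-0.863201 - (-1.113582))
       = 0.248853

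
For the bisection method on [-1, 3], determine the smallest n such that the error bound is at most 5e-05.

We need (b-a)/2^n ≤ 5e-05
(3 - (-1))/2^n ≤ 5e-05
4/2^n ≤ 5e-05
2^n ≥ 80000
n ≥ log₂(80000) = 16.29
n ≥ 17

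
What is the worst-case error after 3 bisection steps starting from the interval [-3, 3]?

Bisection error bound: |error| ≤ (b-a)/2^n
|error| ≤ (3 - (-3))/2^3 = 6/2^3
|error| ≤ 0.7500000000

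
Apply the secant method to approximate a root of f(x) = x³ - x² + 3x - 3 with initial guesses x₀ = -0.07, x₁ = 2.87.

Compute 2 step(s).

f(x) = x³ - x² + 3x - 3
x₀ = -0.07, x₁ = 2.87

Secant formula: x_{n+1} = x_n - f(x_n)(x_n - x_{n-1})/(f(x_n) - f(x_{n-1}))

Iteration 1:
  f(-0.070000) = -3.215243
  f(2.870000) = 21.013003
  x_2 = 2.870000 - 21.013003×(2.870000 - (-0.070000))/(21.013003 - (-3.215243))
       = 0.320157
Iteration 2:
  f(2.870000) = 21.013003
  f(0.320157) = -2.109214
  x_3 = 0.320157 - (-2.109214)×(0.320157 - 2.870000)/(-2.109214 - 21.013003)
       = 0.552754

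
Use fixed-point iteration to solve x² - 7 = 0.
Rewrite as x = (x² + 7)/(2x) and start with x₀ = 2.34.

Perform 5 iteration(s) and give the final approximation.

Equation: x² - 7 = 0
Fixed-point form: x = (x² + 7)/(2x)
x₀ = 2.34

x_1 = g(2.340000) = 2.665726
x_2 = g(2.665726) = 2.645826
x_3 = g(2.645826) = 2.645751
x_4 = g(2.645751) = 2.645751
x_5 = g(2.645751) = 2.645751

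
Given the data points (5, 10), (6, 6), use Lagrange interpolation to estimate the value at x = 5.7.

Lagrange interpolation formula:
P(x) = Σ yᵢ × Lᵢ(x)
where Lᵢ(x) = Π_{j≠i} (x - xⱼ)/(xᵢ - xⱼ)

L_0(5.7) = (5.7 - 6)/(5 - 6) = 0.300000
L_1(5.7) = (5.7 - 5)/(6 - 5) = 0.700000

P(5.7) = 10×L_0(5.7) + 6×L_1(5.7)
P(5.7) = 7.200000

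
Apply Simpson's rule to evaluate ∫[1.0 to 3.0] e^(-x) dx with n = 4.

f(x) = e^(-x)
a = 1.0, b = 3.0, n = 4
h = (b - a)/n = 0.500000

Simpson's rule: (h/3)[f(x₀) + 4f(x₁) + 2f(x₂) + ... + f(xₙ)]

x_0 = 1.0000, f(x_0) = 0.367879, coefficient = 1
x_1 = 1.5000, f(x_1) = 0.223130, coefficient = 4
x_2 = 2.0000, f(x_2) = 0.135335, coefficient = 2
x_3 = 2.5000, f(x_3) = 0.082085, coefficient = 4
x_4 = 3.0000, f(x_4) = 0.049787, coefficient = 1

I ≈ (0.500000/3) × 1.909198 = 0.318200
Exact value: 0.318092
Error: 0.000107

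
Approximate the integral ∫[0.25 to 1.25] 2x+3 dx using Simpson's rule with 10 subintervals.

f(x) = 2x+3
a = 0.25, b = 1.25, n = 10
h = (b - a)/n = 0.100000

Simpson's rule: (h/3)[f(x₀) + 4f(x₁) + 2f(x₂) + ... + f(xₙ)]

x_0 = 0.2500, f(x_0) = 3.500000, coefficient = 1
x_1 = 0.3500, f(x_1) = 3.700000, coefficient = 4
x_2 = 0.4500, f(x_2) = 3.900000, coefficient = 2
x_3 = 0.5500, f(x_3) = 4.100000, coefficient = 4
x_4 = 0.6500, f(x_4) = 4.300000, coefficient = 2
x_5 = 0.7500, f(x_5) = 4.500000, coefficient = 4
x_6 = 0.8500, f(x_6) = 4.700000, coefficient = 2
x_7 = 0.9500, f(x_7) = 4.900000, coefficient = 4
x_8 = 1.0500, f(x_8) = 5.100000, coefficient = 2
x_9 = 1.1500, f(x_9) = 5.300000, coefficient = 4
x_10 = 1.2500, f(x_10) = 5.500000, coefficient = 1

I ≈ (0.100000/3) × 135.000000 = 4.500000
Exact value: 4.500000
Error: 0.000000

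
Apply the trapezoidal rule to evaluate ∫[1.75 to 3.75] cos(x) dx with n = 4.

f(x) = cos(x)
a = 1.75, b = 3.75, n = 4
h = (b - a)/n = 0.500000

Trapezoidal rule: (h/2)[f(x₀) + 2f(x₁) + 2f(x₂) + ... + f(xₙ)]

x_0 = 1.7500, f(x_0) = -0.178246, coefficient = 1
x_1 = 2.2500, f(x_1) = -0.628174, coefficient = 2
x_2 = 2.7500, f(x_2) = -0.924302, coefficient = 2
x_3 = 3.2500, f(x_3) = -0.994130, coefficient = 2
x_4 = 3.7500, f(x_4) = -0.820559, coefficient = 1

I ≈ (0.500000/2) × -6.092017 = -1.523004
Exact value: -1.555547
Error: 0.032543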